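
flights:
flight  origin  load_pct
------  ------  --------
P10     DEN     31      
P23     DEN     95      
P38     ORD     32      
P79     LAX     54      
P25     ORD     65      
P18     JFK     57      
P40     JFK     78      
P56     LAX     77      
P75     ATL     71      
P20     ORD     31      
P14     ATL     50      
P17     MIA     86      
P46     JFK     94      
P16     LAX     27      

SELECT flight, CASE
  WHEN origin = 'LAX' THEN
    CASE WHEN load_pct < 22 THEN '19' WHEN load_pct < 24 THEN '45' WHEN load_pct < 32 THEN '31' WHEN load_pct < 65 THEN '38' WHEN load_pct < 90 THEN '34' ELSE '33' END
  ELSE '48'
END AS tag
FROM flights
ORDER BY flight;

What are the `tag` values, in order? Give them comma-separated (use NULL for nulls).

flight=P10: origin='DEN' → outer ELSE → 48
flight=P14: origin='ATL' → outer ELSE → 48
flight=P16: origin='LAX' → inner[load_pct < 32] → 31
flight=P17: origin='MIA' → outer ELSE → 48
flight=P18: origin='JFK' → outer ELSE → 48
flight=P20: origin='ORD' → outer ELSE → 48
flight=P23: origin='DEN' → outer ELSE → 48
flight=P25: origin='ORD' → outer ELSE → 48
flight=P38: origin='ORD' → outer ELSE → 48
flight=P40: origin='JFK' → outer ELSE → 48
flight=P46: origin='JFK' → outer ELSE → 48
flight=P56: origin='LAX' → inner[load_pct < 90] → 34
flight=P75: origin='ATL' → outer ELSE → 48
flight=P79: origin='LAX' → inner[load_pct < 65] → 38

48, 48, 31, 48, 48, 48, 48, 48, 48, 48, 48, 34, 48, 38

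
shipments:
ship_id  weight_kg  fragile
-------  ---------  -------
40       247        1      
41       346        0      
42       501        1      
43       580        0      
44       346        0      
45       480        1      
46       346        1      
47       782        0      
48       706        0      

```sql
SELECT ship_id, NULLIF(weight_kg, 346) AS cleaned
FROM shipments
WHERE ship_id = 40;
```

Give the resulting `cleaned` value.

ship_id = 40: weight_kg=247, fragile=1.
weight_kg=247 vs 346: differ → 247

247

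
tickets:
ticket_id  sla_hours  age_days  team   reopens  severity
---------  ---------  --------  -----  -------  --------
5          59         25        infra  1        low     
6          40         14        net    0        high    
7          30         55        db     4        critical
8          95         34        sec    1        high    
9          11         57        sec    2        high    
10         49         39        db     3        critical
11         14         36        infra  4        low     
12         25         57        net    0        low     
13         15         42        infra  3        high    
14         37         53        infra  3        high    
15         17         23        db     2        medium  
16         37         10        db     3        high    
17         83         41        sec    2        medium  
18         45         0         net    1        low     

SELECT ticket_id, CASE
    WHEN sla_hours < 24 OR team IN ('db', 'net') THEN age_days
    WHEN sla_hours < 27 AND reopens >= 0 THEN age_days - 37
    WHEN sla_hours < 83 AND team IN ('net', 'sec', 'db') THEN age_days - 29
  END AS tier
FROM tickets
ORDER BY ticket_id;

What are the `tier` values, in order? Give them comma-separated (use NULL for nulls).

ticket_id=5: (no match → NULL) → NULL
ticket_id=6: sla_hours < 24 OR team IN ('db', 'net') → 14
ticket_id=7: sla_hours < 24 OR team IN ('db', 'net') → 55
ticket_id=8: (no match → NULL) → NULL
ticket_id=9: sla_hours < 24 OR team IN ('db', 'net') → 57
ticket_id=10: sla_hours < 24 OR team IN ('db', 'net') → 39
ticket_id=11: sla_hours < 24 OR team IN ('db', 'net') → 36
ticket_id=12: sla_hours < 24 OR team IN ('db', 'net') → 57
ticket_id=13: sla_hours < 24 OR team IN ('db', 'net') → 42
ticket_id=14: (no match → NULL) → NULL
ticket_id=15: sla_hours < 24 OR team IN ('db', 'net') → 23
ticket_id=16: sla_hours < 24 OR team IN ('db', 'net') → 10
ticket_id=17: (no match → NULL) → NULL
ticket_id=18: sla_hours < 24 OR team IN ('db', 'net') → 0

NULL, 14, 55, NULL, 57, 39, 36, 57, 42, NULL, 23, 10, NULL, 0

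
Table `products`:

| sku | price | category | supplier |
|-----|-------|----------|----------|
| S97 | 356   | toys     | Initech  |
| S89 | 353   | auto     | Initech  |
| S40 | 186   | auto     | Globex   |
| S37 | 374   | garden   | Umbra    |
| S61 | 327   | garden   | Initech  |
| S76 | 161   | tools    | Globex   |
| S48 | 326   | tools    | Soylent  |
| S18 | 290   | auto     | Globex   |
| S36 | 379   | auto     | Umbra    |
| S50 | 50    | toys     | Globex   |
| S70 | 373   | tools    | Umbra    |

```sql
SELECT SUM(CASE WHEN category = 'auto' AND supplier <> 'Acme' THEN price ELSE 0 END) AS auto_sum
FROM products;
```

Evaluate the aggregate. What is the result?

1208

sku=S97: ✗
sku=S89: ✓ → 353
sku=S40: ✓ → 186
sku=S37: ✗
sku=S61: ✗
sku=S76: ✗
sku=S48: ✗
sku=S18: ✓ → 290
sku=S36: ✓ → 379
sku=S50: ✗
sku=S70: ✗
auto_sum = 353 + 186 + 290 + 379 = 1208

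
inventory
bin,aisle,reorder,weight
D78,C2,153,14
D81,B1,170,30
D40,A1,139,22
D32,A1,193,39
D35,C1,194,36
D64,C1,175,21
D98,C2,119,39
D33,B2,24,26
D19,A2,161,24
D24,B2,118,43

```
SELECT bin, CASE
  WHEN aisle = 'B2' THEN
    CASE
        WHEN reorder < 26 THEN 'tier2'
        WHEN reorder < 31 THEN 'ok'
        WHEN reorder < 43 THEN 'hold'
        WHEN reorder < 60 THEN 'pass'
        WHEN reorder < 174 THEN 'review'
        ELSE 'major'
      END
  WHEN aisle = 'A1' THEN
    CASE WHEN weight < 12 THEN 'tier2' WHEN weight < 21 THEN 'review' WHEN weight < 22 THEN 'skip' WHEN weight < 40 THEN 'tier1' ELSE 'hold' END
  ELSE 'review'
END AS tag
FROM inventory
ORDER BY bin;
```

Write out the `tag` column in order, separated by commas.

bin=D19: aisle='A2' → outer ELSE → review
bin=D24: aisle='B2' → inner[reorder < 174] → review
bin=D32: aisle='A1' → inner[weight < 40] → tier1
bin=D33: aisle='B2' → inner[reorder < 26] → tier2
bin=D35: aisle='C1' → outer ELSE → review
bin=D40: aisle='A1' → inner[weight < 40] → tier1
bin=D64: aisle='C1' → outer ELSE → review
bin=D78: aisle='C2' → outer ELSE → review
bin=D81: aisle='B1' → outer ELSE → review
bin=D98: aisle='C2' → outer ELSE → review

review, review, tier1, tier2, review, tier1, review, review, review, review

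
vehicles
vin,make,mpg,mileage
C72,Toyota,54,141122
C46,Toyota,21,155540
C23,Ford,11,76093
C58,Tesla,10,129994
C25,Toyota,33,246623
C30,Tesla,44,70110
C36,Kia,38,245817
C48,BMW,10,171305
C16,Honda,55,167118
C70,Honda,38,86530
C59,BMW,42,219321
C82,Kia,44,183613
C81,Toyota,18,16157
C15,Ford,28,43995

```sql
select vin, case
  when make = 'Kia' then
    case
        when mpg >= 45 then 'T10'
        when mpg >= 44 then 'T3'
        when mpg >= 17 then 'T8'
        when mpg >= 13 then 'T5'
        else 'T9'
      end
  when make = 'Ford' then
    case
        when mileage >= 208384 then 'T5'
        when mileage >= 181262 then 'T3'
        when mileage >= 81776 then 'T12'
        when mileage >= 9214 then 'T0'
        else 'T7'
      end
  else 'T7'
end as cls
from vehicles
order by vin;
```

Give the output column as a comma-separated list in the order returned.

vin=C15: make='Ford' → inner[mileage >= 9214] → T0
vin=C16: make='Honda' → outer ELSE → T7
vin=C23: make='Ford' → inner[mileage >= 9214] → T0
vin=C25: make='Toyota' → outer ELSE → T7
vin=C30: make='Tesla' → outer ELSE → T7
vin=C36: make='Kia' → inner[mpg >= 17] → T8
vin=C46: make='Toyota' → outer ELSE → T7
vin=C48: make='BMW' → outer ELSE → T7
vin=C58: make='Tesla' → outer ELSE → T7
vin=C59: make='BMW' → outer ELSE → T7
vin=C70: make='Honda' → outer ELSE → T7
vin=C72: make='Toyota' → outer ELSE → T7
vin=C81: make='Toyota' → outer ELSE → T7
vin=C82: make='Kia' → inner[mpg >= 44] → T3

T0, T7, T0, T7, T7, T8, T7, T7, T7, T7, T7, T7, T7, T3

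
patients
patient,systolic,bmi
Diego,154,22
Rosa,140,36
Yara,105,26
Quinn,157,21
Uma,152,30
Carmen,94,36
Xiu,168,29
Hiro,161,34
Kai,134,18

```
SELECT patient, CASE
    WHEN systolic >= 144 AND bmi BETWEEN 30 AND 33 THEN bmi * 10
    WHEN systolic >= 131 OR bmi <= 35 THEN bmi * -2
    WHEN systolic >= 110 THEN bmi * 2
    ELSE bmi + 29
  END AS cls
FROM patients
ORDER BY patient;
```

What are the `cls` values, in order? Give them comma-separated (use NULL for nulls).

65, -44, -68, -36, -42, -72, 300, -58, -52

patient=Carmen: ELSE → 65
patient=Diego: systolic >= 131 OR bmi <= 35 → -44
patient=Hiro: systolic >= 131 OR bmi <= 35 → -68
patient=Kai: systolic >= 131 OR bmi <= 35 → -36
patient=Quinn: systolic >= 131 OR bmi <= 35 → -42
patient=Rosa: systolic >= 131 OR bmi <= 35 → -72
patient=Uma: systolic >= 144 AND bmi BETWEEN 30 AND 33 → 300
patient=Xiu: systolic >= 131 OR bmi <= 35 → -58
patient=Yara: systolic >= 131 OR bmi <= 35 → -52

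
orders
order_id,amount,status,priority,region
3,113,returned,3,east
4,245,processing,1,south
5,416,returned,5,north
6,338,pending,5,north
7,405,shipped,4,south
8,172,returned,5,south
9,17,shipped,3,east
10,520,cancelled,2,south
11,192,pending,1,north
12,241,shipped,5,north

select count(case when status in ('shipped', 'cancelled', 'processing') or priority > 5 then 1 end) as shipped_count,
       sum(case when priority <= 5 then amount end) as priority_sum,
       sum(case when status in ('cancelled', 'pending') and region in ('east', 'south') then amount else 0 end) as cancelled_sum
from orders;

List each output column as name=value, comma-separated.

[shipped_count: status in ('shipped', 'cancelled', 'processing') or priority > 5]
order_id=3: ✗
order_id=4: ✓ → 1
order_id=5: ✗
order_id=6: ✗
order_id=7: ✓ → 1
order_id=8: ✗
order_id=9: ✓ → 1
order_id=10: ✓ → 1
order_id=11: ✗
order_id=12: ✓ → 1
shipped_count = COUNT(1, 1, 1, 1, 1) = 5
—
[priority_sum: priority <= 5]
order_id=3: ✓ → 113
order_id=4: ✓ → 245
order_id=5: ✓ → 416
order_id=6: ✓ → 338
order_id=7: ✓ → 405
order_id=8: ✓ → 172
order_id=9: ✓ → 17
order_id=10: ✓ → 520
order_id=11: ✓ → 192
order_id=12: ✓ → 241
priority_sum = 113 + 245 + 416 + 338 + 405 + 172 + 17 + 520 + 192 + 241 = 2659
—
[cancelled_sum: status in ('cancelled', 'pending') and region in ('east', 'south')]
order_id=3: ✗
order_id=4: ✗
order_id=5: ✗
order_id=6: ✗
order_id=7: ✗
order_id=8: ✗
order_id=9: ✗
order_id=10: ✓ → 520
order_id=11: ✗
order_id=12: ✗
cancelled_sum = 520

shipped_count=5, priority_sum=2659, cancelled_sum=520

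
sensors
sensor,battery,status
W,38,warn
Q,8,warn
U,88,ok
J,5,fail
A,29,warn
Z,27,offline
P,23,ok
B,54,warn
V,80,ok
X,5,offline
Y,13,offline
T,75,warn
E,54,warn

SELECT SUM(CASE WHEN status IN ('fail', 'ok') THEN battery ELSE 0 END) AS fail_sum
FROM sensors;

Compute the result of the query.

196

sensor=W: ✗
sensor=Q: ✗
sensor=U: ✓ → 88
sensor=J: ✓ → 5
sensor=A: ✗
sensor=Z: ✗
sensor=P: ✓ → 23
sensor=B: ✗
sensor=V: ✓ → 80
sensor=X: ✗
sensor=Y: ✗
sensor=T: ✗
sensor=E: ✗
fail_sum = 88 + 5 + 23 + 80 = 196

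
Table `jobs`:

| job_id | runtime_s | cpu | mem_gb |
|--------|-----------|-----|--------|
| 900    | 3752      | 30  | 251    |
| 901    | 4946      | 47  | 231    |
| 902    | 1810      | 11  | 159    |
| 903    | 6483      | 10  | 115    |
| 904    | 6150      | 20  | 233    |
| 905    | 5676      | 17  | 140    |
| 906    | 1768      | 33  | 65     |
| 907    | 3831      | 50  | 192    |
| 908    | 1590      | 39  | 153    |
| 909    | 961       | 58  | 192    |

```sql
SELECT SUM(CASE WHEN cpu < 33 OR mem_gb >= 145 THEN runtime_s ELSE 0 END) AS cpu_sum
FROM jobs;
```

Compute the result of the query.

35199

job_id=900: ✓ → 3752
job_id=901: ✓ → 4946
job_id=902: ✓ → 1810
job_id=903: ✓ → 6483
job_id=904: ✓ → 6150
job_id=905: ✓ → 5676
job_id=906: ✗
job_id=907: ✓ → 3831
job_id=908: ✓ → 1590
job_id=909: ✓ → 961
cpu_sum = 3752 + 4946 + 1810 + 6483 + 6150 + 5676 + 3831 + 1590 + 961 = 35199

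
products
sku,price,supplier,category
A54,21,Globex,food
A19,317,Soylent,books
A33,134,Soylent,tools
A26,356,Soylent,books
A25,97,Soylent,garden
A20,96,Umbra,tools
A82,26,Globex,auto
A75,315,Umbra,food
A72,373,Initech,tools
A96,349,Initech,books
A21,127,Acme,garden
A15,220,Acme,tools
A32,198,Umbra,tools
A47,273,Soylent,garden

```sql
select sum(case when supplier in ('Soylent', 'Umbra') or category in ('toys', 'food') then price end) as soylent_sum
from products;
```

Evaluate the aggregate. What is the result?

1807

sku=A54: ✓ → 21
sku=A19: ✓ → 317
sku=A33: ✓ → 134
sku=A26: ✓ → 356
sku=A25: ✓ → 97
sku=A20: ✓ → 96
sku=A82: ✗
sku=A75: ✓ → 315
sku=A72: ✗
sku=A96: ✗
sku=A21: ✗
sku=A15: ✗
sku=A32: ✓ → 198
sku=A47: ✓ → 273
soylent_sum = 21 + 317 + 134 + 356 + 97 + 96 + 315 + 198 + 273 = 1807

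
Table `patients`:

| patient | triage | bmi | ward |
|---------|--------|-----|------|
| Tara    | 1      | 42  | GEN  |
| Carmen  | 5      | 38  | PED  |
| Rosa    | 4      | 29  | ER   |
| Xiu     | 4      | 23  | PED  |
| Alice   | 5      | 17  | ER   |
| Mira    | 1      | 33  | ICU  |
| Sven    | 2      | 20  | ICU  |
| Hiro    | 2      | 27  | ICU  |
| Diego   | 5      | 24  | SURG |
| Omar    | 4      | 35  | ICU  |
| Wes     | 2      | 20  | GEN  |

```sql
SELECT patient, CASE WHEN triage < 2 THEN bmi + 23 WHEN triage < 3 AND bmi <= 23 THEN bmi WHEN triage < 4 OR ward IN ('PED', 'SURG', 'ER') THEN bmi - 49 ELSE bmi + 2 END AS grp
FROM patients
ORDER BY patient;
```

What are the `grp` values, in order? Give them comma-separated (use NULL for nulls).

patient=Alice: triage < 4 OR ward IN ('PED', 'SURG', 'ER') → -32
patient=Carmen: triage < 4 OR ward IN ('PED', 'SURG', 'ER') → -11
patient=Diego: triage < 4 OR ward IN ('PED', 'SURG', 'ER') → -25
patient=Hiro: triage < 4 OR ward IN ('PED', 'SURG', 'ER') → -22
patient=Mira: triage < 2 → 56
patient=Omar: ELSE → 37
patient=Rosa: triage < 4 OR ward IN ('PED', 'SURG', 'ER') → -20
patient=Sven: triage < 3 AND bmi <= 23 → 20
patient=Tara: triage < 2 → 65
patient=Wes: triage < 3 AND bmi <= 23 → 20
patient=Xiu: triage < 4 OR ward IN ('PED', 'SURG', 'ER') → -26

-32, -11, -25, -22, 56, 37, -20, 20, 65, 20, -26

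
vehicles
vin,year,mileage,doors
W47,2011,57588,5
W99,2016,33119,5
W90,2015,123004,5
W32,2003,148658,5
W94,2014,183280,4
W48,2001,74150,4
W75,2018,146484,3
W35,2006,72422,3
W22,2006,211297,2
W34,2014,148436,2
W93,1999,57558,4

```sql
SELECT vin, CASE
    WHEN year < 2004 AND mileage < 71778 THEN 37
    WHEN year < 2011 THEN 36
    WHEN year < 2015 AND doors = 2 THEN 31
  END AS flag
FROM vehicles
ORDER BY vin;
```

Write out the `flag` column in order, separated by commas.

36, 36, 31, 36, NULL, 36, NULL, NULL, 37, NULL, NULL

vin=W22: year < 2011 → 36
vin=W32: year < 2011 → 36
vin=W34: year < 2015 AND doors = 2 → 31
vin=W35: year < 2011 → 36
vin=W47: (no match → NULL) → NULL
vin=W48: year < 2011 → 36
vin=W75: (no match → NULL) → NULL
vin=W90: (no match → NULL) → NULL
vin=W93: year < 2004 AND mileage < 71778 → 37
vin=W94: (no match → NULL) → NULL
vin=W99: (no match → NULL) → NULL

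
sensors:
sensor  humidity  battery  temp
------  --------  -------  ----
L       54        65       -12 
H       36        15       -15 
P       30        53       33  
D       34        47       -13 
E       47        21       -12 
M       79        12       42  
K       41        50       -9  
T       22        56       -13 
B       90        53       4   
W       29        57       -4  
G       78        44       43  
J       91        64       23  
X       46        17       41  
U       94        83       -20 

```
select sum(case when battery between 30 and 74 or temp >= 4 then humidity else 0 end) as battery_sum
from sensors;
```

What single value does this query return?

594

sensor=L: ✓ → 54
sensor=H: ✗
sensor=P: ✓ → 30
sensor=D: ✓ → 34
sensor=E: ✗
sensor=M: ✓ → 79
sensor=K: ✓ → 41
sensor=T: ✓ → 22
sensor=B: ✓ → 90
sensor=W: ✓ → 29
sensor=G: ✓ → 78
sensor=J: ✓ → 91
sensor=X: ✓ → 46
sensor=U: ✗
battery_sum = 54 + 30 + 34 + 79 + 41 + 22 + 90 + 29 + 78 + 91 + 46 = 594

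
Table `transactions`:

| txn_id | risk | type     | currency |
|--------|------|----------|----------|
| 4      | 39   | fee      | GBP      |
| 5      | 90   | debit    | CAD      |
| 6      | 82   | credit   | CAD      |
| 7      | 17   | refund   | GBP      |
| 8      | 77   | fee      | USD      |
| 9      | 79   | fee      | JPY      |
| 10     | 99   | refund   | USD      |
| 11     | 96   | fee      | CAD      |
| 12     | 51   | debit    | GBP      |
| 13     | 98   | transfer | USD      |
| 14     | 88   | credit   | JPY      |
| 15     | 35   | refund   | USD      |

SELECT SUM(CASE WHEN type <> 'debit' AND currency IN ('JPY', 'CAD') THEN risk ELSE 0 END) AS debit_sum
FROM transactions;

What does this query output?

345

txn_id=4: ✗
txn_id=5: ✗
txn_id=6: ✓ → 82
txn_id=7: ✗
txn_id=8: ✗
txn_id=9: ✓ → 79
txn_id=10: ✗
txn_id=11: ✓ → 96
txn_id=12: ✗
txn_id=13: ✗
txn_id=14: ✓ → 88
txn_id=15: ✗
debit_sum = 82 + 79 + 96 + 88 = 345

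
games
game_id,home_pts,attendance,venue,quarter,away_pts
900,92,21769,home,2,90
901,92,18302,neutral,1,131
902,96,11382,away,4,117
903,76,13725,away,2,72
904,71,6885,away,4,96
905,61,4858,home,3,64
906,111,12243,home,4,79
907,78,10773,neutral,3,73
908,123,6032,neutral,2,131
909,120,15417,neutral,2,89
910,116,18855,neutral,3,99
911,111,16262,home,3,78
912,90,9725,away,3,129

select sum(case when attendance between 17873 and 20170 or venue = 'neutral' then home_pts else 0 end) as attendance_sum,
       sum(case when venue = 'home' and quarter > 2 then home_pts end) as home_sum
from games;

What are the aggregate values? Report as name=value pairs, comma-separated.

[attendance_sum: attendance between 17873 and 20170 or venue = 'neutral']
game_id=900: ✗
game_id=901: ✓ → 92
game_id=902: ✗
game_id=903: ✗
game_id=904: ✗
game_id=905: ✗
game_id=906: ✗
game_id=907: ✓ → 78
game_id=908: ✓ → 123
game_id=909: ✓ → 120
game_id=910: ✓ → 116
game_id=911: ✗
game_id=912: ✗
attendance_sum = 92 + 78 + 123 + 120 + 116 = 529
—
[home_sum: venue = 'home' and quarter > 2]
game_id=900: ✗
game_id=901: ✗
game_id=902: ✗
game_id=903: ✗
game_id=904: ✗
game_id=905: ✓ → 61
game_id=906: ✓ → 111
game_id=907: ✗
game_id=908: ✗
game_id=909: ✗
game_id=910: ✗
game_id=911: ✓ → 111
game_id=912: ✗
home_sum = 61 + 111 + 111 = 283

attendance_sum=529, home_sum=283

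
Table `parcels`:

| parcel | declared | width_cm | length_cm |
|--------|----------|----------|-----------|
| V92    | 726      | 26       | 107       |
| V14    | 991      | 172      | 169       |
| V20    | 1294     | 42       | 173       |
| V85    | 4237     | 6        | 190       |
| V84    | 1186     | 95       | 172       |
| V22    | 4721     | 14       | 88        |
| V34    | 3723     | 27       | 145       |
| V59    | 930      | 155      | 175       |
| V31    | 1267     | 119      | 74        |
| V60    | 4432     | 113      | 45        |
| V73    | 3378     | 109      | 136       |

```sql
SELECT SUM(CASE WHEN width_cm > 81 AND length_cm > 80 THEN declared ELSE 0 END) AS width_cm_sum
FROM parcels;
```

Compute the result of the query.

6485

parcel=V92: ✗
parcel=V14: ✓ → 991
parcel=V20: ✗
parcel=V85: ✗
parcel=V84: ✓ → 1186
parcel=V22: ✗
parcel=V34: ✗
parcel=V59: ✓ → 930
parcel=V31: ✗
parcel=V60: ✗
parcel=V73: ✓ → 3378
width_cm_sum = 991 + 1186 + 930 + 3378 = 6485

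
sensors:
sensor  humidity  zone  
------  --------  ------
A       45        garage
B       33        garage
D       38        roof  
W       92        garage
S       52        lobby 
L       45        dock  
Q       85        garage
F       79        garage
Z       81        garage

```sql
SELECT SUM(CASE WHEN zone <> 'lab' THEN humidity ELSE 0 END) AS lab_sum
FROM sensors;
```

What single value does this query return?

sensor=A: ✓ → 45
sensor=B: ✓ → 33
sensor=D: ✓ → 38
sensor=W: ✓ → 92
sensor=S: ✓ → 52
sensor=L: ✓ → 45
sensor=Q: ✓ → 85
sensor=F: ✓ → 79
sensor=Z: ✓ → 81
lab_sum = 45 + 33 + 38 + 92 + 52 + 45 + 85 + 79 + 81 = 550

550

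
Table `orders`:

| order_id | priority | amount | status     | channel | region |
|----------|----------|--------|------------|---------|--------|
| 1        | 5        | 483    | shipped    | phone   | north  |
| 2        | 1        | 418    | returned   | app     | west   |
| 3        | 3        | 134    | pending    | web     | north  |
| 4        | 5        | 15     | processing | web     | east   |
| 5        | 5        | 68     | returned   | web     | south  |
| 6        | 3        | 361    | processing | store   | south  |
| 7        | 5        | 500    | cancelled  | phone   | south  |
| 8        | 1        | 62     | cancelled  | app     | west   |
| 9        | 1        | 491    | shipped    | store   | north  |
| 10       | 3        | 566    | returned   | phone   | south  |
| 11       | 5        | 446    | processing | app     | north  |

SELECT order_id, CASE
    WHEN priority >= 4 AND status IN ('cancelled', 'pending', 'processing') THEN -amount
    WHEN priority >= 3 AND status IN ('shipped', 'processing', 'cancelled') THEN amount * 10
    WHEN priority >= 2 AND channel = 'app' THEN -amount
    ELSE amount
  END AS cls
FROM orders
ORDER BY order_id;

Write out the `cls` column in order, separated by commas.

order_id=1: priority >= 3 AND status IN ('shipped', 'processing', 'cancelled') → 4830
order_id=2: ELSE → 418
order_id=3: ELSE → 134
order_id=4: priority >= 4 AND status IN ('cancelled', 'pending', 'processing') → -15
order_id=5: ELSE → 68
order_id=6: priority >= 3 AND status IN ('shipped', 'processing', 'cancelled') → 3610
order_id=7: priority >= 4 AND status IN ('cancelled', 'pending', 'processing') → -500
order_id=8: ELSE → 62
order_id=9: ELSE → 491
order_id=10: ELSE → 566
order_id=11: priority >= 4 AND status IN ('cancelled', 'pending', 'processing') → -446

4830, 418, 134, -15, 68, 3610, -500, 62, 491, 566, -446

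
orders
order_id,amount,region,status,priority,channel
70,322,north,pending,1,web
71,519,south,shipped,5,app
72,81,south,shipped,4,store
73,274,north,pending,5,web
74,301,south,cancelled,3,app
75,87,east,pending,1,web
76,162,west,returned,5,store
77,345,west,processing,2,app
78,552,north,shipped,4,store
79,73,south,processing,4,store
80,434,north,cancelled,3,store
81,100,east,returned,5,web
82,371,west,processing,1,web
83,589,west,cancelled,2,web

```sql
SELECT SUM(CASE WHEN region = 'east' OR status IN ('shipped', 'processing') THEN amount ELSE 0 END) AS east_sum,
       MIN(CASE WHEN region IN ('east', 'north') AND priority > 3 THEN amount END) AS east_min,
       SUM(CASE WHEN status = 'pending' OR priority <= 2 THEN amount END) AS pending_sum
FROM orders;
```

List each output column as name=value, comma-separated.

east_sum=2128, east_min=100, pending_sum=1988

[east_sum: region = 'east' OR status IN ('shipped', 'processing')]
order_id=70: ✗
order_id=71: ✓ → 519
order_id=72: ✓ → 81
order_id=73: ✗
order_id=74: ✗
order_id=75: ✓ → 87
order_id=76: ✗
order_id=77: ✓ → 345
order_id=78: ✓ → 552
order_id=79: ✓ → 73
order_id=80: ✗
order_id=81: ✓ → 100
order_id=82: ✓ → 371
order_id=83: ✗
east_sum = 519 + 81 + 87 + 345 + 552 + 73 + 100 + 371 = 2128
—
[east_min: region IN ('east', 'north') AND priority > 3]
order_id=70: ✗
order_id=71: ✗
order_id=72: ✗
order_id=73: ✓ → 274
order_id=74: ✗
order_id=75: ✗
order_id=76: ✗
order_id=77: ✗
order_id=78: ✓ → 552
order_id=79: ✗
order_id=80: ✗
order_id=81: ✓ → 100
order_id=82: ✗
order_id=83: ✗
east_min = MIN(274, 552, 100) = 100
—
[pending_sum: status = 'pending' OR priority <= 2]
order_id=70: ✓ → 322
order_id=71: ✗
order_id=72: ✗
order_id=73: ✓ → 274
order_id=74: ✗
order_id=75: ✓ → 87
order_id=76: ✗
order_id=77: ✓ → 345
order_id=78: ✗
order_id=79: ✗
order_id=80: ✗
order_id=81: ✗
order_id=82: ✓ → 371
order_id=83: ✓ → 589
pending_sum = 322 + 274 + 87 + 345 + 371 + 589 = 1988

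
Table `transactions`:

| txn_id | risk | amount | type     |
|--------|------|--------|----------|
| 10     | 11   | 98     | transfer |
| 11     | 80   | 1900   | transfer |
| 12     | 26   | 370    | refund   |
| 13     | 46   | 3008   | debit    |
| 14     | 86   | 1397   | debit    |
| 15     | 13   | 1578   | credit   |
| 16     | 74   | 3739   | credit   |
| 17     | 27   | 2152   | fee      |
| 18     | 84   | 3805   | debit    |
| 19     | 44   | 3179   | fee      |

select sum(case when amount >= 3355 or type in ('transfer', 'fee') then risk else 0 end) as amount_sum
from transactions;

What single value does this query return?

320

txn_id=10: ✓ → 11
txn_id=11: ✓ → 80
txn_id=12: ✗
txn_id=13: ✗
txn_id=14: ✗
txn_id=15: ✗
txn_id=16: ✓ → 74
txn_id=17: ✓ → 27
txn_id=18: ✓ → 84
txn_id=19: ✓ → 44
amount_sum = 11 + 80 + 74 + 27 + 84 + 44 = 320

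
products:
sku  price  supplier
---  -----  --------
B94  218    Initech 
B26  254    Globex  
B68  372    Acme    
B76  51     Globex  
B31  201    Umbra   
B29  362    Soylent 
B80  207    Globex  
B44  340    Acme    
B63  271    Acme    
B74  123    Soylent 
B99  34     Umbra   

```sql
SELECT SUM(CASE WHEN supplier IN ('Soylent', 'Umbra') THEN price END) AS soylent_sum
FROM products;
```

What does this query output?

720

sku=B94: ✗
sku=B26: ✗
sku=B68: ✗
sku=B76: ✗
sku=B31: ✓ → 201
sku=B29: ✓ → 362
sku=B80: ✗
sku=B44: ✗
sku=B63: ✗
sku=B74: ✓ → 123
sku=B99: ✓ → 34
soylent_sum = 201 + 362 + 123 + 34 = 720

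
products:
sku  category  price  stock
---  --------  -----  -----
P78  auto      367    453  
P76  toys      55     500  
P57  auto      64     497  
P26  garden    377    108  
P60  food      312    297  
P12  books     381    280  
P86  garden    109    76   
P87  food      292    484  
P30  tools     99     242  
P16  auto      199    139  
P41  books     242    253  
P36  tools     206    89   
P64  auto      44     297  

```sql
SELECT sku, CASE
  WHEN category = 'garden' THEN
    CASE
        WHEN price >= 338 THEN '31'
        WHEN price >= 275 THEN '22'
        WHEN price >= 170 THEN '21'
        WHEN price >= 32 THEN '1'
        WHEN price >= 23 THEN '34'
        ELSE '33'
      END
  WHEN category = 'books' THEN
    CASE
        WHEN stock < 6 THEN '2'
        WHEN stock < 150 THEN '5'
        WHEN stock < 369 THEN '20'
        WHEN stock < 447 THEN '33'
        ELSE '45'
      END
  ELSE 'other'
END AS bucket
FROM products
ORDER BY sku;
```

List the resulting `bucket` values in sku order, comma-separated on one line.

sku=P12: category='books' → inner[stock < 369] → 20
sku=P16: category='auto' → outer ELSE → other
sku=P26: category='garden' → inner[price >= 338] → 31
sku=P30: category='tools' → outer ELSE → other
sku=P36: category='tools' → outer ELSE → other
sku=P41: category='books' → inner[stock < 369] → 20
sku=P57: category='auto' → outer ELSE → other
sku=P60: category='food' → outer ELSE → other
sku=P64: category='auto' → outer ELSE → other
sku=P76: category='toys' → outer ELSE → other
sku=P78: category='auto' → outer ELSE → other
sku=P86: category='garden' → inner[price >= 32] → 1
sku=P87: category='food' → outer ELSE → other

20, other, 31, other, other, 20, other, other, other, other, other, 1, other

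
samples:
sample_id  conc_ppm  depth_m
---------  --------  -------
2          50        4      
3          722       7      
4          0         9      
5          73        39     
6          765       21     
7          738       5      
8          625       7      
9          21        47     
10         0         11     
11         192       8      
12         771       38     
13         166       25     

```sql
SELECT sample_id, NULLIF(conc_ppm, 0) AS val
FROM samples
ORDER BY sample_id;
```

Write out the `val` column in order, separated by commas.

sample_id=2: conc_ppm=50 vs 0: differ → 50
sample_id=3: conc_ppm=722 vs 0: differ → 722
sample_id=4: conc_ppm=0 vs 0: equal → NULL
sample_id=5: conc_ppm=73 vs 0: differ → 73
sample_id=6: conc_ppm=765 vs 0: differ → 765
sample_id=7: conc_ppm=738 vs 0: differ → 738
sample_id=8: conc_ppm=625 vs 0: differ → 625
sample_id=9: conc_ppm=21 vs 0: differ → 21
sample_id=10: conc_ppm=0 vs 0: equal → NULL
sample_id=11: conc_ppm=192 vs 0: differ → 192
sample_id=12: conc_ppm=771 vs 0: differ → 771
sample_id=13: conc_ppm=166 vs 0: differ → 166

50, 722, NULL, 73, 765, 738, 625, 21, NULL, 192, 771, 166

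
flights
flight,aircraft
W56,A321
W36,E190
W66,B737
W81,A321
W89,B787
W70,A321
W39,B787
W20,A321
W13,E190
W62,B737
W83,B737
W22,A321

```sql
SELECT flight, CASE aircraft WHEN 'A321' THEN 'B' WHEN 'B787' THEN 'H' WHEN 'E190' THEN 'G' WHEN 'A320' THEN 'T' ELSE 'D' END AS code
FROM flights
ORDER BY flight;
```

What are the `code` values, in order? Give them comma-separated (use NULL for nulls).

G, B, B, G, H, B, D, D, B, B, D, H

flight=W13: aircraft='E190' → G
flight=W20: aircraft='A321' → B
flight=W22: aircraft='A321' → B
flight=W36: aircraft='E190' → G
flight=W39: aircraft='B787' → H
flight=W56: aircraft='A321' → B
flight=W62: ELSE → D
flight=W66: ELSE → D
flight=W70: aircraft='A321' → B
flight=W81: aircraft='A321' → B
flight=W83: ELSE → D
flight=W89: aircraft='B787' → H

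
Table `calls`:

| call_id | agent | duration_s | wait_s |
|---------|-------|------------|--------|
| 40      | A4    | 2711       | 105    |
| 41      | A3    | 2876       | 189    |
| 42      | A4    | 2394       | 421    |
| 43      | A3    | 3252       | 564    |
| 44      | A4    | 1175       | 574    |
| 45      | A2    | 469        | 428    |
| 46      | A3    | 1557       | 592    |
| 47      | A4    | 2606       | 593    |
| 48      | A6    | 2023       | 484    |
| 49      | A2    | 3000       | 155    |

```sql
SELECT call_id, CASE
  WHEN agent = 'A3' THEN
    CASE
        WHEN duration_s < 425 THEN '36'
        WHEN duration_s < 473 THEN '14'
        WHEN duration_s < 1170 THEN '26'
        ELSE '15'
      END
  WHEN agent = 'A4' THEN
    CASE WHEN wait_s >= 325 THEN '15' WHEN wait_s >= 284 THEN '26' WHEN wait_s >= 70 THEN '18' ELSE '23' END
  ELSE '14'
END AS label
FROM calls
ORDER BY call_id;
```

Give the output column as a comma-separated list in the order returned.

call_id=40: agent='A4' → inner[wait_s >= 70] → 18
call_id=41: agent='A3' → inner[ELSE] → 15
call_id=42: agent='A4' → inner[wait_s >= 325] → 15
call_id=43: agent='A3' → inner[ELSE] → 15
call_id=44: agent='A4' → inner[wait_s >= 325] → 15
call_id=45: agent='A2' → outer ELSE → 14
call_id=46: agent='A3' → inner[ELSE] → 15
call_id=47: agent='A4' → inner[wait_s >= 325] → 15
call_id=48: agent='A6' → outer ELSE → 14
call_id=49: agent='A2' → outer ELSE → 14

18, 15, 15, 15, 15, 14, 15, 15, 14, 14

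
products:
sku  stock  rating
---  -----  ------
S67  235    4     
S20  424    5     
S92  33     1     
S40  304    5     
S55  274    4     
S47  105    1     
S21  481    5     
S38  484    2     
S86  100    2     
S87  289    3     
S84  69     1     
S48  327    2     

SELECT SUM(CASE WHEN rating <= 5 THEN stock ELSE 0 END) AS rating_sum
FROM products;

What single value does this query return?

3125

sku=S67: ✓ → 235
sku=S20: ✓ → 424
sku=S92: ✓ → 33
sku=S40: ✓ → 304
sku=S55: ✓ → 274
sku=S47: ✓ → 105
sku=S21: ✓ → 481
sku=S38: ✓ → 484
sku=S86: ✓ → 100
sku=S87: ✓ → 289
sku=S84: ✓ → 69
sku=S48: ✓ → 327
rating_sum = 235 + 424 + 33 + 304 + 274 + 105 + 481 + 484 + 100 + 289 + 69 + 327 = 3125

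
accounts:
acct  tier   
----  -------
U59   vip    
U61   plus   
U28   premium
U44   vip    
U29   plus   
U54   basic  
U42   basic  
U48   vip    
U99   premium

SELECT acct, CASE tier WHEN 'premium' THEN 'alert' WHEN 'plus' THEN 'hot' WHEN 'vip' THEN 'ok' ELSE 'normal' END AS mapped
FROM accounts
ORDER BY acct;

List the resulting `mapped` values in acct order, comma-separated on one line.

alert, hot, normal, ok, ok, normal, ok, hot, alert

acct=U28: tier='premium' → alert
acct=U29: tier='plus' → hot
acct=U42: ELSE → normal
acct=U44: tier='vip' → ok
acct=U48: tier='vip' → ok
acct=U54: ELSE → normal
acct=U59: tier='vip' → ok
acct=U61: tier='plus' → hot
acct=U99: tier='premium' → alert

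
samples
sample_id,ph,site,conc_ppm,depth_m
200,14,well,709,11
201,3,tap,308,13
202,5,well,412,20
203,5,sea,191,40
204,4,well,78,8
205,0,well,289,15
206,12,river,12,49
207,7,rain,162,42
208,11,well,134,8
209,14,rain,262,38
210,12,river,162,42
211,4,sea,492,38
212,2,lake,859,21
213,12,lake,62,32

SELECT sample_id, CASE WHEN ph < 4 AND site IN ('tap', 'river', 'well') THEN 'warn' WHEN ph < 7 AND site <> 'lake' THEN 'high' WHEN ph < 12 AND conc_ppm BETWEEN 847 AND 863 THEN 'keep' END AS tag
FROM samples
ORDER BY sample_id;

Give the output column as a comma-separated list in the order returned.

NULL, warn, high, high, high, warn, NULL, NULL, NULL, NULL, NULL, high, keep, NULL

sample_id=200: (no match → NULL) → NULL
sample_id=201: ph < 4 AND site IN ('tap', 'river', 'well') → warn
sample_id=202: ph < 7 AND site <> 'lake' → high
sample_id=203: ph < 7 AND site <> 'lake' → high
sample_id=204: ph < 7 AND site <> 'lake' → high
sample_id=205: ph < 4 AND site IN ('tap', 'river', 'well') → warn
sample_id=206: (no match → NULL) → NULL
sample_id=207: (no match → NULL) → NULL
sample_id=208: (no match → NULL) → NULL
sample_id=209: (no match → NULL) → NULL
sample_id=210: (no match → NULL) → NULL
sample_id=211: ph < 7 AND site <> 'lake' → high
sample_id=212: ph < 12 AND conc_ppm BETWEEN 847 AND 863 → keep
sample_id=213: (no match → NULL) → NULL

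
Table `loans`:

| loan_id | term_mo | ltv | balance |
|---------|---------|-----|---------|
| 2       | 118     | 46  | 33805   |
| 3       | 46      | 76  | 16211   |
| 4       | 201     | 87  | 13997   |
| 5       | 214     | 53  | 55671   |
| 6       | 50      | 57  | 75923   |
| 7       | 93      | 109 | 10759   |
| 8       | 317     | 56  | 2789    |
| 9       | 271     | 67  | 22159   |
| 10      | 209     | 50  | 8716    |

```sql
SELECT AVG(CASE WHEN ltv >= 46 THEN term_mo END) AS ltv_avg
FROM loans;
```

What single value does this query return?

loan_id=2: ✓ → 118
loan_id=3: ✓ → 46
loan_id=4: ✓ → 201
loan_id=5: ✓ → 214
loan_id=6: ✓ → 50
loan_id=7: ✓ → 93
loan_id=8: ✓ → 317
loan_id=9: ✓ → 271
loan_id=10: ✓ → 209
ltv_avg = (118 + 46 + 201 + 214 + 50 + 93 + 317 + 271 + 209) / 9 = 168.7777777778

168.7777777778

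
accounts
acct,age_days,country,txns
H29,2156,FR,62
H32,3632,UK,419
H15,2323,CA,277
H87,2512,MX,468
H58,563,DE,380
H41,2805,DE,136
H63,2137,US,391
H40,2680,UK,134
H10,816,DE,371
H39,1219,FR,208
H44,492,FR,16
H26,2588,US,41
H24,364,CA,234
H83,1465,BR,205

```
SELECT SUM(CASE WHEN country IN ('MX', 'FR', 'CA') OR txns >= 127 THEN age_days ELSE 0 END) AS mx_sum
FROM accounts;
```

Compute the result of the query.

23164

acct=H29: ✓ → 2156
acct=H32: ✓ → 3632
acct=H15: ✓ → 2323
acct=H87: ✓ → 2512
acct=H58: ✓ → 563
acct=H41: ✓ → 2805
acct=H63: ✓ → 2137
acct=H40: ✓ → 2680
acct=H10: ✓ → 816
acct=H39: ✓ → 1219
acct=H44: ✓ → 492
acct=H26: ✗
acct=H24: ✓ → 364
acct=H83: ✓ → 1465
mx_sum = 2156 + 3632 + 2323 + 2512 + 563 + 2805 + 2137 + 2680 + 816 + 1219 + 492 + 364 + 1465 = 23164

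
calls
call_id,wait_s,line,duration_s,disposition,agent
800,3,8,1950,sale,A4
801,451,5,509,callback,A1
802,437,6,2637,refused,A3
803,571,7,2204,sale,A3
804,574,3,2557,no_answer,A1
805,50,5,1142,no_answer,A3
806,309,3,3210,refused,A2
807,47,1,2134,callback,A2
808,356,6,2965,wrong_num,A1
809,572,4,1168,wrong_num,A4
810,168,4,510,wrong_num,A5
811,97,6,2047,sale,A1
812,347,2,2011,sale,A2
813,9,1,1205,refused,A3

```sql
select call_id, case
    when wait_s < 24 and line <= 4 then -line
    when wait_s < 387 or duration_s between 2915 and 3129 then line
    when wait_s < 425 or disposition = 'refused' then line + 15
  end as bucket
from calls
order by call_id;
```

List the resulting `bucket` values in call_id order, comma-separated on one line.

call_id=800: wait_s < 387 or duration_s between 2915 and 3129 → 8
call_id=801: (no match → NULL) → NULL
call_id=802: wait_s < 425 or disposition = 'refused' → 21
call_id=803: (no match → NULL) → NULL
call_id=804: (no match → NULL) → NULL
call_id=805: wait_s < 387 or duration_s between 2915 and 3129 → 5
call_id=806: wait_s < 387 or duration_s between 2915 and 3129 → 3
call_id=807: wait_s < 387 or duration_s between 2915 and 3129 → 1
call_id=808: wait_s < 387 or duration_s between 2915 and 3129 → 6
call_id=809: (no match → NULL) → NULL
call_id=810: wait_s < 387 or duration_s between 2915 and 3129 → 4
call_id=811: wait_s < 387 or duration_s between 2915 and 3129 → 6
call_id=812: wait_s < 387 or duration_s between 2915 and 3129 → 2
call_id=813: wait_s < 24 and line <= 4 → -1

8, NULL, 21, NULL, NULL, 5, 3, 1, 6, NULL, 4, 6, 2, -1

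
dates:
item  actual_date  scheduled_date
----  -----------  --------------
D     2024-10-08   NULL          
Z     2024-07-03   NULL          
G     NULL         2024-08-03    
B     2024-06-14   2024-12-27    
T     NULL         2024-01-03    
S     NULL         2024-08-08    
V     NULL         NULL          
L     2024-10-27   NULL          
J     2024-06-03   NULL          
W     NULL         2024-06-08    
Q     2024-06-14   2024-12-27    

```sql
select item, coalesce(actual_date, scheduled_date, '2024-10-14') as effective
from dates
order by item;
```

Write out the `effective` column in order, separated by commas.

2024-06-14, 2024-10-08, 2024-08-03, 2024-06-03, 2024-10-27, 2024-06-14, 2024-08-08, 2024-01-03, 2024-10-14, 2024-06-08, 2024-07-03

item=B: actual_date=2024-06-14 → 2024-06-14
item=D: actual_date=2024-10-08 → 2024-10-08
item=G: actual_date=NULL, scheduled_date=2024-08-03 → 2024-08-03
item=J: actual_date=2024-06-03 → 2024-06-03
item=L: actual_date=2024-10-27 → 2024-10-27
item=Q: actual_date=2024-06-14 → 2024-06-14
item=S: actual_date=NULL, scheduled_date=2024-08-08 → 2024-08-08
item=T: actual_date=NULL, scheduled_date=2024-01-03 → 2024-01-03
item=V: actual_date=NULL, scheduled_date=NULL, → literal 2024-10-14 → 2024-10-14
item=W: actual_date=NULL, scheduled_date=2024-06-08 → 2024-06-08
item=Z: actual_date=2024-07-03 → 2024-07-03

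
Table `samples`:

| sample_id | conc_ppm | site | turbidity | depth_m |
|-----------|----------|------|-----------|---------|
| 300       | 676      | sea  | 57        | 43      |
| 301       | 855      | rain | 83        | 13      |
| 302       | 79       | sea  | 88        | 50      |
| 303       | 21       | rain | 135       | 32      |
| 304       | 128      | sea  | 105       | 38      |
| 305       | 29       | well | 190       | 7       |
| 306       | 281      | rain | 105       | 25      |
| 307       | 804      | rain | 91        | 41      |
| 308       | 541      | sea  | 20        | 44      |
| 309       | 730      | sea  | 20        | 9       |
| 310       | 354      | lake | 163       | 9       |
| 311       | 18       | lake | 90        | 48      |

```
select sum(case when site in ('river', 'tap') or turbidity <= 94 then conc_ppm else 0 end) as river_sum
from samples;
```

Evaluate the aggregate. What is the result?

sample_id=300: ✓ → 676
sample_id=301: ✓ → 855
sample_id=302: ✓ → 79
sample_id=303: ✗
sample_id=304: ✗
sample_id=305: ✗
sample_id=306: ✗
sample_id=307: ✓ → 804
sample_id=308: ✓ → 541
sample_id=309: ✓ → 730
sample_id=310: ✗
sample_id=311: ✓ → 18
river_sum = 676 + 855 + 79 + 804 + 541 + 730 + 18 = 3703

3703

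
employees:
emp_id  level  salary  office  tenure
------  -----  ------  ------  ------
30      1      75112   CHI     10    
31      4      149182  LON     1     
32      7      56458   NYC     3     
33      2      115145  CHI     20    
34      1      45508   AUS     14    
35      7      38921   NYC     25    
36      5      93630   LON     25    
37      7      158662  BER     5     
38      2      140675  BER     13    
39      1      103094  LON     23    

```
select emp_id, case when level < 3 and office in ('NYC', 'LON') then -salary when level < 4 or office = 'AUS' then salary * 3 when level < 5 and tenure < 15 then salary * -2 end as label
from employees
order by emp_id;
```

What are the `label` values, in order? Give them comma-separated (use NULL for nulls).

225336, -298364, NULL, 345435, 136524, NULL, NULL, NULL, 422025, -103094

emp_id=30: level < 4 or office = 'AUS' → 225336
emp_id=31: level < 5 and tenure < 15 → -298364
emp_id=32: (no match → NULL) → NULL
emp_id=33: level < 4 or office = 'AUS' → 345435
emp_id=34: level < 4 or office = 'AUS' → 136524
emp_id=35: (no match → NULL) → NULL
emp_id=36: (no match → NULL) → NULL
emp_id=37: (no match → NULL) → NULL
emp_id=38: level < 4 or office = 'AUS' → 422025
emp_id=39: level < 3 and office in ('NYC', 'LON') → -103094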